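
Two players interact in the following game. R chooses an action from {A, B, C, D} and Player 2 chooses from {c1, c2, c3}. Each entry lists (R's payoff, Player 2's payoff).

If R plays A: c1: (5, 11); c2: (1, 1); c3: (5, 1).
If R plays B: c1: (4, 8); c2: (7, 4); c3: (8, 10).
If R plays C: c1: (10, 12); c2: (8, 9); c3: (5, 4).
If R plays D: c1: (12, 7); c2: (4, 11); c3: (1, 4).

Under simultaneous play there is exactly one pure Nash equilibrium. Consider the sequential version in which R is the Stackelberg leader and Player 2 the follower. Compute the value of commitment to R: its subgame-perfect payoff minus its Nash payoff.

Player 2 best-responds to each possible R move:
- A: BR = c1, leader payoff 5.
- B: BR = c3, leader payoff 8.
- C: BR = c1, leader payoff 10.
- D: BR = c2, leader payoff 4.
Maximizing over 5, 8, 10, 4, R chooses C. Subgame-perfect outcome: (C, c1) with payoffs (10, 12).
Now find the simultaneous Nash equilibrium.
R's best replies: c1→D; c2→C; c3→B.
Player 2's best replies: A→c1; B→c3; C→c1; D→c2.
Only (B, c3) has each player best-responding; Nash payoffs (8, 10).
R's commitment gain: 10 − 8 = 2.

2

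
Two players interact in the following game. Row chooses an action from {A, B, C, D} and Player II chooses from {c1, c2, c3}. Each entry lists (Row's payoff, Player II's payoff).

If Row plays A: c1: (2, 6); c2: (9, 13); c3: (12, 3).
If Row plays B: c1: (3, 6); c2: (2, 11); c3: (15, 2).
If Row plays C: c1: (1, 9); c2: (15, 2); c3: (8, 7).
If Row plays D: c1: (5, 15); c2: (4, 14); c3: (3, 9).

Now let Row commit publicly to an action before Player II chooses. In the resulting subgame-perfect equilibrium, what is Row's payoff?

Player II best-responds to each possible Row move:
- A: BR = c2, leader payoff 9.
- B: BR = c2, leader payoff 2.
- C: BR = c1, leader payoff 1.
- D: BR = c1, leader payoff 5.
Row's induced payoffs are 9, 2, 1, 5, so Row commits to A. Subgame-perfect outcome: (A, c2) with payoffs (9, 13).

9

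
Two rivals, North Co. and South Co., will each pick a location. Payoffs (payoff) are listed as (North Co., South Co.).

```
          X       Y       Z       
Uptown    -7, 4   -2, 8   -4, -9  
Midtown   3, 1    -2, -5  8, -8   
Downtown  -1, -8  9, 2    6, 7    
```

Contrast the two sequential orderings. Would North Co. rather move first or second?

If North Co. leads: South Co.'s best replies are Uptown→Y, Midtown→X, Downtown→Z; North Co.'s induced payoffs -2, 3, 6; outcome (Downtown, Z), payoffs (6, 7).
If South Co. leads: North Co.'s best replies are X→Midtown, Y→Downtown, Z→Midtown; South Co.'s induced payoffs 1, 2, -8; outcome (Downtown, Y), payoffs (9, 2).
North Co. gets 6 moving first and 9 moving second, so North Co. prefers to move second.

second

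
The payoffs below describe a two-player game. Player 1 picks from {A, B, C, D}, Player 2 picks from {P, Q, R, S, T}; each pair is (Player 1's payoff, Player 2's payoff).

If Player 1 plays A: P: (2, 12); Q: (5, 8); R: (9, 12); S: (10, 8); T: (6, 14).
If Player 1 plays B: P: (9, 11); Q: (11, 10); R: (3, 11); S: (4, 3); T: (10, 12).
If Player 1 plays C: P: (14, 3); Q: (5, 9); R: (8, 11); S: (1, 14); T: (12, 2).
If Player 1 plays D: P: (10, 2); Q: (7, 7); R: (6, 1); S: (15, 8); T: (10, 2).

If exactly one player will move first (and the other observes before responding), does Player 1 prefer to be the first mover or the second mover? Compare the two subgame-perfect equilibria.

first

If Player 1 leads: Player 2's best replies are A→T, B→T, C→S, D→S; Player 1's induced payoffs 6, 10, 1, 15; outcome (D, S), payoffs (15, 8).
If Player 2 leads: Player 1's best replies are P→C, Q→B, R→A, S→D, T→C; Player 2's induced payoffs 3, 10, 12, 8, 2; outcome (A, R), payoffs (9, 12).
Player 1 gets 15 moving first and 9 moving second, so Player 1 prefers to move first.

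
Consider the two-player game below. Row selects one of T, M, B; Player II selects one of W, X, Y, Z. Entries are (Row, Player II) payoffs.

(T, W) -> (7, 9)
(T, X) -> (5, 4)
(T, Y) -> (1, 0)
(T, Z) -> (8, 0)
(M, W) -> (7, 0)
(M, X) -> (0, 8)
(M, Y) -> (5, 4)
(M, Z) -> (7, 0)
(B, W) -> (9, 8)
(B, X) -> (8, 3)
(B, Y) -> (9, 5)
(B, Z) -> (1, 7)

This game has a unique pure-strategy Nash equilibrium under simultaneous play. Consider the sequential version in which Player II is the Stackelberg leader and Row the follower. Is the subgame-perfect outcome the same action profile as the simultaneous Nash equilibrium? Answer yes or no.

yes

Backward induction with Player II moving first.
- W → Row plays B (best of 7, 7, 9); Player II gets 8.
- X → Row plays B (best of 5, 0, 8); Player II gets 3.
- Y → Row plays B (best of 1, 5, 9); Player II gets 5.
- Z → Row plays T (best of 8, 7, 1); Player II gets 0.
Among 8, 3, 5, 0, the best is 8 at W. Subgame-perfect outcome: (B, W) with payoffs (9, 8).
Under simultaneous play:
Row's best replies: W→B; X→B; Y→B; Z→T.
Player II's best replies: T→W; M→X; B→W.
Only (B, W) has each player best-responding; Nash payoffs (9, 8).
Sequential outcome (B, W) coincides with the Nash profile (B, W).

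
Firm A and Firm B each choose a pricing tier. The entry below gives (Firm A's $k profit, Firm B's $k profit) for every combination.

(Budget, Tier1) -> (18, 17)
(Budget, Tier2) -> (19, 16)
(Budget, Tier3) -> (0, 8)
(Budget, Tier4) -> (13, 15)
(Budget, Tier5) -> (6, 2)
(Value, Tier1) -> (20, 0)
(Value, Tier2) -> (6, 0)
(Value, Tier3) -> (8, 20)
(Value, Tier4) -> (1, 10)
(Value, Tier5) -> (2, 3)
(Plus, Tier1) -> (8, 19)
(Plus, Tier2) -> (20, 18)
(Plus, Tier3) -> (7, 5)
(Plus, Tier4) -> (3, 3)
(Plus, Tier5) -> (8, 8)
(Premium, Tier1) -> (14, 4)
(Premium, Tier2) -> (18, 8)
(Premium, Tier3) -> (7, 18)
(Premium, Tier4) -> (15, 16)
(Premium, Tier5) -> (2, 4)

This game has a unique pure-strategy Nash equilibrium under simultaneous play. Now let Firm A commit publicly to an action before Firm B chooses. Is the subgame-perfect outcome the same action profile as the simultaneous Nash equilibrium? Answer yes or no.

no

Firm B best-responds to each possible Firm A move:
- Budget: Firm B compares 17, 16, 8, 15, 2 and picks Tier1; Firm A would get 18.
- Value: Firm B compares 0, 0, 20, 10, 3 and picks Tier3; Firm A would get 8.
- Plus: Firm B compares 19, 18, 5, 3, 8 and picks Tier1; Firm A would get 8.
- Premium: Firm B compares 4, 8, 18, 16, 4 and picks Tier3; Firm A would get 7.
Among 18, 8, 8, 7, the best is 18 at Budget. Subgame-perfect outcome: (Budget, Tier1) with payoffs (18, 17).
Under simultaneous play:
Firm A's best replies: Tier1→Value; Tier2→Plus; Tier3→Value; Tier4→Premium; Tier5→Plus.
Firm B's best replies: Budget→Tier1; Value→Tier3; Plus→Tier1; Premium→Tier3.
Only (Value, Tier3) has each player best-responding; Nash payoffs (8, 20).
Sequential outcome (Budget, Tier1) differs from the Nash profile (Value, Tier3).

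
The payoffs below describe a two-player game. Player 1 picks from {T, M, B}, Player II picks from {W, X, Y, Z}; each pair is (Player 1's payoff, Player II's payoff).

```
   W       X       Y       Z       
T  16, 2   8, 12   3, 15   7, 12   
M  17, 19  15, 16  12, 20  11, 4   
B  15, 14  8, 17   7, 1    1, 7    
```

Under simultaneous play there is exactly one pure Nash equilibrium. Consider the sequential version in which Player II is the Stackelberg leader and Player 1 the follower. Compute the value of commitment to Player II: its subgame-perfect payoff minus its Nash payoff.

0

Solve by backward induction (Player II leads).
- W: BR = M, leader payoff 19.
- X: BR = M, leader payoff 16.
- Y: BR = M, leader payoff 20.
- Z: BR = M, leader payoff 4.
Among 19, 16, 20, 4, the best is 20 at Y. Subgame-perfect outcome: (M, Y) with payoffs (12, 20).
For the simultaneous game, intersect best replies.
Player 1's best replies: W→M; X→M; Y→M; Z→M.
Player II's best replies: T→Y; M→Y; B→X.
The unique mutual best reply is (M, Y), giving (12, 20).
Player II's commitment gain: 20 − 20 = 0.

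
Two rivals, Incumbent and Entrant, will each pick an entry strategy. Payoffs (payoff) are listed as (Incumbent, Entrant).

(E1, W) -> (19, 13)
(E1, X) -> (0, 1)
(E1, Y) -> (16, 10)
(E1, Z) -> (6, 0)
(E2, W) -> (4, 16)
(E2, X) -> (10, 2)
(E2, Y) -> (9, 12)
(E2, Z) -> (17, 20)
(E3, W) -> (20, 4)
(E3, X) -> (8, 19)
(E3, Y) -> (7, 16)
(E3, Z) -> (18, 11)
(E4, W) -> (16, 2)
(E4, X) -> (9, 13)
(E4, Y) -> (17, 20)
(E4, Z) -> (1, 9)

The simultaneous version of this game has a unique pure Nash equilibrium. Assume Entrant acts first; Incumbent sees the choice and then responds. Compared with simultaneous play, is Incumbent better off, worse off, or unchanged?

Incumbent best-responds to each possible Entrant move:
- W → Incumbent plays E3 (best of 19, 4, 20, 16); Entrant gets 4.
- X → Incumbent plays E2 (best of 0, 10, 8, 9); Entrant gets 2.
- Y → Incumbent plays E4 (best of 16, 9, 7, 17); Entrant gets 20.
- Z → Incumbent plays E3 (best of 6, 17, 18, 1); Entrant gets 11.
Entrant's induced payoffs are 4, 2, 20, 11, so Entrant commits to Y. Subgame-perfect outcome: (E4, Y) with payoffs (17, 20).
Now find the simultaneous Nash equilibrium.
Incumbent's best replies: W→E3; X→E2; Y→E4; Z→E3.
Entrant's best replies: E1→W; E2→Z; E3→X; E4→Y.
The unique mutual best reply is (E4, Y), giving (17, 20).
Incumbent earns 17 sequentially versus 17 at the Nash outcome: unchanged.

unchanged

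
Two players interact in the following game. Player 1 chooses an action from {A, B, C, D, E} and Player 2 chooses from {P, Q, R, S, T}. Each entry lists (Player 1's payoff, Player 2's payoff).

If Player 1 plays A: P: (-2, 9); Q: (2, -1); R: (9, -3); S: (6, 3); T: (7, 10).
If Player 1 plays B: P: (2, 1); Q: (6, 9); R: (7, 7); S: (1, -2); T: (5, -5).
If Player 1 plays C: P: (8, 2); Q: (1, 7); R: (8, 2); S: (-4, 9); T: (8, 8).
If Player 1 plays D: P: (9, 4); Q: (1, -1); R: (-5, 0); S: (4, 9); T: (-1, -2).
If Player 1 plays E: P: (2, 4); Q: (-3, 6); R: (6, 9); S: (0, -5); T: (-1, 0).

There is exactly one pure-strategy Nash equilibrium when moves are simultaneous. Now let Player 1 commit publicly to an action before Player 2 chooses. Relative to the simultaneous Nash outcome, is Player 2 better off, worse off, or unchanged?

better off

Player 2 best-responds to each possible Player 1 move:
- A: Player 2 compares 9, -1, -3, 3, 10 and picks T; Player 1 would get 7.
- B: Player 2 compares 1, 9, 7, -2, -5 and picks Q; Player 1 would get 6.
- C: Player 2 compares 2, 7, 2, 9, 8 and picks S; Player 1 would get -4.
- D: Player 2 compares 4, -1, 0, 9, -2 and picks S; Player 1 would get 4.
- E: Player 2 compares 4, 6, 9, -5, 0 and picks R; Player 1 would get 6.
Player 1's induced payoffs are 7, 6, -4, 4, 6, so Player 1 commits to A. Subgame-perfect outcome: (A, T) with payoffs (7, 10).
For the simultaneous game, intersect best replies.
Player 1's best replies: P→D; Q→B; R→A; S→A; T→C.
Player 2's best replies: A→T; B→Q; C→S; D→S; E→R.
Only (B, Q) has each player best-responding; Nash payoffs (6, 9).
Player 2 earns 10 sequentially versus 9 at the Nash outcome: better off.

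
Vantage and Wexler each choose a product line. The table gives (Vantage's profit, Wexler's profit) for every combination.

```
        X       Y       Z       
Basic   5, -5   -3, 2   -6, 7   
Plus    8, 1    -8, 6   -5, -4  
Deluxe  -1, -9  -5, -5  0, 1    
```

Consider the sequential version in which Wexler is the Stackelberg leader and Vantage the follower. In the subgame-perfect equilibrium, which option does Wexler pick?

Y

Work backward from Vantage's decision.
- X → Vantage plays Plus (best of 5, 8, -1); Wexler gets 1.
- Y → Vantage plays Basic (best of -3, -8, -5); Wexler gets 2.
- Z → Vantage plays Deluxe (best of -6, -5, 0); Wexler gets 1.
Maximizing over 1, 2, 1, Wexler chooses Y. Subgame-perfect outcome: (Basic, Y) with payoffs (-3, 2).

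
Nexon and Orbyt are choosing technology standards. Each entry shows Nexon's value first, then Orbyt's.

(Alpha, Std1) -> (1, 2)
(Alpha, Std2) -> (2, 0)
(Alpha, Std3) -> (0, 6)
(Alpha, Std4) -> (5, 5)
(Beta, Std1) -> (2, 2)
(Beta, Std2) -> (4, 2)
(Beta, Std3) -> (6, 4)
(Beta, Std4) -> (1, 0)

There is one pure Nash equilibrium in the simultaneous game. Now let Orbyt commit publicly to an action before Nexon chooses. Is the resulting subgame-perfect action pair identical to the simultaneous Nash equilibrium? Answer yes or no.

Work backward from Nexon's decision.
- Std1: BR = Beta, leader payoff 2.
- Std2: BR = Beta, leader payoff 2.
- Std3: BR = Beta, leader payoff 4.
- Std4: BR = Alpha, leader payoff 5.
Orbyt's induced payoffs are 2, 2, 4, 5, so Orbyt commits to Std4. Subgame-perfect outcome: (Alpha, Std4) with payoffs (5, 5).
For the simultaneous game, intersect best replies.
Nexon's best replies: Std1→Beta; Std2→Beta; Std3→Beta; Std4→Alpha.
Orbyt's best replies: Alpha→Std3; Beta→Std3.
The unique mutual best reply is (Beta, Std3), giving (6, 4).
Sequential outcome (Alpha, Std4) differs from the Nash profile (Beta, Std3).

no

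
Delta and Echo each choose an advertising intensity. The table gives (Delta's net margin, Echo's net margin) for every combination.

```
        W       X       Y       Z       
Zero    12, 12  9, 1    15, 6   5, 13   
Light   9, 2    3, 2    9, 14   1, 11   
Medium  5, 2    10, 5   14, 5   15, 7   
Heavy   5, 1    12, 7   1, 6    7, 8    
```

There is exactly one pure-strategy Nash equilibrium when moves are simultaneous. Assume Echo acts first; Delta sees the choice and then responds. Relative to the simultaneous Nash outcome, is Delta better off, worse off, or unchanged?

Solve by backward induction (Echo leads).
- W: BR = Zero, leader payoff 12.
- X: BR = Heavy, leader payoff 7.
- Y: BR = Zero, leader payoff 6.
- Z: BR = Medium, leader payoff 7.
Echo's induced payoffs are 12, 7, 6, 7, so Echo commits to W. Subgame-perfect outcome: (Zero, W) with payoffs (12, 12).
For the simultaneous game, intersect best replies.
Delta's best replies: W→Zero; X→Heavy; Y→Zero; Z→Medium.
Echo's best replies: Zero→Z; Light→Y; Medium→Z; Heavy→Z.
Only (Medium, Z) has each player best-responding; Nash payoffs (15, 7).
Delta earns 12 sequentially versus 15 at the Nash outcome: worse off.

worse off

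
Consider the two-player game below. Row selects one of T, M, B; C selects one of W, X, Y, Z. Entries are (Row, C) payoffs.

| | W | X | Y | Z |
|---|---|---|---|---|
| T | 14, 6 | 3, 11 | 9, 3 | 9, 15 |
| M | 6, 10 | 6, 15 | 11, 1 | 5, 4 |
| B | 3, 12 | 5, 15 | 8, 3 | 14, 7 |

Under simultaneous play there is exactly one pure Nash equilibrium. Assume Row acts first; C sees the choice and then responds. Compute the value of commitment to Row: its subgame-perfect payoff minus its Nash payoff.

Solve by backward induction (Row leads).
- T → C plays Z (best of 6, 11, 3, 15); Row gets 9.
- M → C plays X (best of 10, 15, 1, 4); Row gets 6.
- B → C plays X (best of 12, 15, 3, 7); Row gets 5.
Row's induced payoffs are 9, 6, 5, so Row commits to T. Subgame-perfect outcome: (T, Z) with payoffs (9, 15).
Now find the simultaneous Nash equilibrium.
Row's best replies: W→T; X→M; Y→M; Z→B.
C's best replies: T→Z; M→X; B→X.
Only (M, X) has each player best-responding; Nash payoffs (6, 15).
Row's commitment gain: 9 − 6 = 3.

3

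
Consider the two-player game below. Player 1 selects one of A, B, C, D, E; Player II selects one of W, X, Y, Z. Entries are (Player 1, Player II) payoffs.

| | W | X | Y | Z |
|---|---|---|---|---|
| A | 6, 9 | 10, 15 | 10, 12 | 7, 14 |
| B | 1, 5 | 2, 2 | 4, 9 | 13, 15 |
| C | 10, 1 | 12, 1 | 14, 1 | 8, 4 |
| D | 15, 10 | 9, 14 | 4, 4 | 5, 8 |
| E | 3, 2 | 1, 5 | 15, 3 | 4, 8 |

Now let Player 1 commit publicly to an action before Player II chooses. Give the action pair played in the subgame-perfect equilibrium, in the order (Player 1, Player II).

(B, Z)

Solve by backward induction (Player 1 leads).
- A → Player II plays X (best of 9, 15, 12, 14); Player 1 gets 10.
- B → Player II plays Z (best of 5, 2, 9, 15); Player 1 gets 13.
- C → Player II plays Z (best of 1, 1, 1, 4); Player 1 gets 8.
- D → Player II plays X (best of 10, 14, 4, 8); Player 1 gets 9.
- E → Player II plays Z (best of 2, 5, 3, 8); Player 1 gets 4.
Among 10, 13, 8, 9, 4, the best is 13 at B. Subgame-perfect outcome: (B, Z) with payoffs (13, 15).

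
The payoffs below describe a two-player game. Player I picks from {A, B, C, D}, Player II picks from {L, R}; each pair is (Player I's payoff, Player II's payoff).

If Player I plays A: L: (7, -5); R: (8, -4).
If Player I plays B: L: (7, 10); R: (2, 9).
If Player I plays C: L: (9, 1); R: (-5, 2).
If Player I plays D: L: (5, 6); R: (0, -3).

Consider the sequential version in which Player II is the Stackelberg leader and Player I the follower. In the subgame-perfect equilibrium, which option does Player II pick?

L

Solve by backward induction (Player II leads).
- L: Player I compares 7, 7, 9, 5 and picks C; Player II would get 1.
- R: Player I compares 8, 2, -5, 0 and picks A; Player II would get -4.
Maximizing over 1, -4, Player II chooses L. Subgame-perfect outcome: (C, L) with payoffs (9, 1).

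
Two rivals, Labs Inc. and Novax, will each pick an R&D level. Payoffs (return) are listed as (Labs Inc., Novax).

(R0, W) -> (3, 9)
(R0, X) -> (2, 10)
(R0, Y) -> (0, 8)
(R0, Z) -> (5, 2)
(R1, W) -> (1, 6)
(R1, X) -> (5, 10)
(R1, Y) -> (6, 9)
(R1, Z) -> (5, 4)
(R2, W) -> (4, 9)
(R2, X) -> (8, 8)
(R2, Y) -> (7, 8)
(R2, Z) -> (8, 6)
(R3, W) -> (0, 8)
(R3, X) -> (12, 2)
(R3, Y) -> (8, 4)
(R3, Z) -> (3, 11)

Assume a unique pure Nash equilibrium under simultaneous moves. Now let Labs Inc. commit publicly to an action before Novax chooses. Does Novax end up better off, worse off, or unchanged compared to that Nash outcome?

Novax best-responds to each possible Labs Inc. move:
- R0 → Novax plays X (best of 9, 10, 8, 2); Labs Inc. gets 2.
- R1 → Novax plays X (best of 6, 10, 9, 4); Labs Inc. gets 5.
- R2 → Novax plays W (best of 9, 8, 8, 6); Labs Inc. gets 4.
- R3 → Novax plays Z (best of 8, 2, 4, 11); Labs Inc. gets 3.
Maximizing over 2, 5, 4, 3, Labs Inc. chooses R1. Subgame-perfect outcome: (R1, X) with payoffs (5, 10).
Under simultaneous play:
Labs Inc.'s best replies: W→R2; X→R3; Y→R3; Z→R2.
Novax's best replies: R0→X; R1→X; R2→W; R3→Z.
Only (R2, W) has each player best-responding; Nash payoffs (4, 9).
Novax earns 10 sequentially versus 9 at the Nash outcome: better off.

better off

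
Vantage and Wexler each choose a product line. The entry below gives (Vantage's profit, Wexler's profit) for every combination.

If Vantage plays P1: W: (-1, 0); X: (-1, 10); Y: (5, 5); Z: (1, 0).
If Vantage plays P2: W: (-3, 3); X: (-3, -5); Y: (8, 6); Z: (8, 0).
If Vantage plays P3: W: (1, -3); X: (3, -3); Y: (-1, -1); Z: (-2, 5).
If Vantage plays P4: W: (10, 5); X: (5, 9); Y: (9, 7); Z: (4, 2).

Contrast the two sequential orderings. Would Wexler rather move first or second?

If Vantage leads: Wexler's best replies are P1→X, P2→Y, P3→Z, P4→X; Vantage's induced payoffs -1, 8, -2, 5; outcome (P2, Y), payoffs (8, 6).
If Wexler leads: Vantage's best replies are W→P4, X→P4, Y→P4, Z→P2; Wexler's induced payoffs 5, 9, 7, 0; outcome (P4, X), payoffs (5, 9).
Wexler gets 9 moving first and 6 moving second, so Wexler prefers to move first.

first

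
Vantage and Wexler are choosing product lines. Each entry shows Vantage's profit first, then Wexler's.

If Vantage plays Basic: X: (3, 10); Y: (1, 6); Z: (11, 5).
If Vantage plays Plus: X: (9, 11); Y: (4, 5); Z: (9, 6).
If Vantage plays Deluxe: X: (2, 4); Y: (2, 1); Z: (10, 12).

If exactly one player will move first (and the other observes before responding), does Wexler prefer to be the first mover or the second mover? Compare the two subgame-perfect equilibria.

second

If Vantage leads: Wexler's best replies are Basic→X, Plus→X, Deluxe→Z; Vantage's induced payoffs 3, 9, 10; outcome (Deluxe, Z), payoffs (10, 12).
If Wexler leads: Vantage's best replies are X→Plus, Y→Plus, Z→Basic; Wexler's induced payoffs 11, 5, 5; outcome (Plus, X), payoffs (9, 11).
Wexler gets 11 moving first and 12 moving second, so Wexler prefers to move second.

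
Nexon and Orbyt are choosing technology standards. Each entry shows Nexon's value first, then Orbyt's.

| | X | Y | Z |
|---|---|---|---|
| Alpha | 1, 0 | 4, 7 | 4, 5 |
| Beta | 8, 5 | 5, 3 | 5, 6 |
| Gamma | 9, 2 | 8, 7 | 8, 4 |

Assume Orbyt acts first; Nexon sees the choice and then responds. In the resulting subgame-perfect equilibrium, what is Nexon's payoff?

8

Nexon best-responds to each possible Orbyt move:
- X → Nexon plays Gamma (best of 1, 8, 9); Orbyt gets 2.
- Y → Nexon plays Gamma (best of 4, 5, 8); Orbyt gets 7.
- Z → Nexon plays Gamma (best of 4, 5, 8); Orbyt gets 4.
Orbyt's induced payoffs are 2, 7, 4, so Orbyt commits to Y. Subgame-perfect outcome: (Gamma, Y) with payoffs (8, 7).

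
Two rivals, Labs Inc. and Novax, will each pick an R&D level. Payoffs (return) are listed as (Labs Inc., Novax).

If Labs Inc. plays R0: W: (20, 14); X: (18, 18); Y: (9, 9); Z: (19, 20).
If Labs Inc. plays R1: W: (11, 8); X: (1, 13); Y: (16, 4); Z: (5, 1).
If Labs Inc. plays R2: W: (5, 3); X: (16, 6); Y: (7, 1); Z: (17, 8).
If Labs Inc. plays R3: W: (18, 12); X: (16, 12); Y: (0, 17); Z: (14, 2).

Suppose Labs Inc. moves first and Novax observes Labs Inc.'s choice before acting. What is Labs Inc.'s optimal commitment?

Novax best-responds to each possible Labs Inc. move:
- R0 → Novax plays Z (best of 14, 18, 9, 20); Labs Inc. gets 19.
- R1 → Novax plays X (best of 8, 13, 4, 1); Labs Inc. gets 1.
- R2 → Novax plays Z (best of 3, 6, 1, 8); Labs Inc. gets 17.
- R3 → Novax plays Y (best of 12, 12, 17, 2); Labs Inc. gets 0.
Labs Inc.'s induced payoffs are 19, 1, 17, 0, so Labs Inc. commits to R0. Subgame-perfect outcome: (R0, Z) with payoffs (19, 20).

R0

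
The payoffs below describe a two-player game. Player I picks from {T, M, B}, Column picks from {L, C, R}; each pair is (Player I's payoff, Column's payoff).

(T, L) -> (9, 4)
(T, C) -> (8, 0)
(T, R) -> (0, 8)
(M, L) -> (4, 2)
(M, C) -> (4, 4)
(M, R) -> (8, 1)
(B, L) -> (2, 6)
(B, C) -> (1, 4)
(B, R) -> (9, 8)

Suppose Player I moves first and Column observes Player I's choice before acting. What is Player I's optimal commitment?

Work backward from Column's decision.
- T: Column compares 4, 0, 8 and picks R; Player I would get 0.
- M: Column compares 2, 4, 1 and picks C; Player I would get 4.
- B: Column compares 6, 4, 8 and picks R; Player I would get 9.
Maximizing over 0, 4, 9, Player I chooses B. Subgame-perfect outcome: (B, R) with payoffs (9, 8).

B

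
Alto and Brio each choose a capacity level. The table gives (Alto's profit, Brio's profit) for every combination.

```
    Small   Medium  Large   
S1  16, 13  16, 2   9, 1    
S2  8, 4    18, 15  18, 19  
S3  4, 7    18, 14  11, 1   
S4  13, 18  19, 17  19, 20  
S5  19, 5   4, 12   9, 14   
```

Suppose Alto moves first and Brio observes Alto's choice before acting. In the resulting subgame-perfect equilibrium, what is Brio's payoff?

20

Work backward from Brio's decision.
- S1: BR = Small, leader payoff 16.
- S2: BR = Large, leader payoff 18.
- S3: BR = Medium, leader payoff 18.
- S4: BR = Large, leader payoff 19.
- S5: BR = Large, leader payoff 9.
Among 16, 18, 18, 19, 9, the best is 19 at S4. Subgame-perfect outcome: (S4, Large) with payoffs (19, 20).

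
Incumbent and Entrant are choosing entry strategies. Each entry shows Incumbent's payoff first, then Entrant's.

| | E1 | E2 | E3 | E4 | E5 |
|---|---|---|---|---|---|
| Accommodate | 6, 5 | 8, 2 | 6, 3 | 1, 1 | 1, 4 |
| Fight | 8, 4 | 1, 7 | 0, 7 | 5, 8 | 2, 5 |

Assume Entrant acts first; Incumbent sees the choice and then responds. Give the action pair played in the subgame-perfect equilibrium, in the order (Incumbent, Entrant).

(Fight, E4)

Backward induction with Entrant moving first.
- E1 → Incumbent plays Fight (best of 6, 8); Entrant gets 4.
- E2 → Incumbent plays Accommodate (best of 8, 1); Entrant gets 2.
- E3 → Incumbent plays Accommodate (best of 6, 0); Entrant gets 3.
- E4 → Incumbent plays Fight (best of 1, 5); Entrant gets 8.
- E5 → Incumbent plays Fight (best of 1, 2); Entrant gets 5.
Maximizing over 4, 2, 3, 8, 5, Entrant chooses E4. Subgame-perfect outcome: (Fight, E4) with payoffs (5, 8).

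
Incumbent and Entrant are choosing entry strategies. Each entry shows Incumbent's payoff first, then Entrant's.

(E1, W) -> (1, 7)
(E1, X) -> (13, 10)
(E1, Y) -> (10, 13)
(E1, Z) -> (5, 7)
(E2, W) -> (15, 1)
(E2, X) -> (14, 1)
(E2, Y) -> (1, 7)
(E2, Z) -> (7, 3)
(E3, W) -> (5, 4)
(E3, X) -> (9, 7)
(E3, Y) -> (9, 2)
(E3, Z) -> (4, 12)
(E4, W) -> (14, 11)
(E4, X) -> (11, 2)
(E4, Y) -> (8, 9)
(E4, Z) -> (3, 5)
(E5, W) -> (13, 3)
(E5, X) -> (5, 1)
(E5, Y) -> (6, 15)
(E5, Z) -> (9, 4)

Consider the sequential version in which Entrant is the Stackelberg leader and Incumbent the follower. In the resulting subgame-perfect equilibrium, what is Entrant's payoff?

13

Incumbent best-responds to each possible Entrant move:
- W: BR = E2, leader payoff 1.
- X: BR = E2, leader payoff 1.
- Y: BR = E1, leader payoff 13.
- Z: BR = E5, leader payoff 4.
Maximizing over 1, 1, 13, 4, Entrant chooses Y. Subgame-perfect outcome: (E1, Y) with payoffs (10, 13).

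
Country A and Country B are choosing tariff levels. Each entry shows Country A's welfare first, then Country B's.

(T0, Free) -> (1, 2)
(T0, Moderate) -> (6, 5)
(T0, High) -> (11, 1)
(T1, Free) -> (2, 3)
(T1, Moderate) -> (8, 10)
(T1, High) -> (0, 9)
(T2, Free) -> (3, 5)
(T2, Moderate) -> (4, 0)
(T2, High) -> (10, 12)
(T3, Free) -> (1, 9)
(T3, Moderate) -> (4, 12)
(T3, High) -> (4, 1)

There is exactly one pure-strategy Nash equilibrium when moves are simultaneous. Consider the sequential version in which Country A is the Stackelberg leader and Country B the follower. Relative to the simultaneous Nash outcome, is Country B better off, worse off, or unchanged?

better off

Backward induction with Country A moving first.
- T0: BR = Moderate, leader payoff 6.
- T1: BR = Moderate, leader payoff 8.
- T2: BR = High, leader payoff 10.
- T3: BR = Moderate, leader payoff 4.
Country A's induced payoffs are 6, 8, 10, 4, so Country A commits to T2. Subgame-perfect outcome: (T2, High) with payoffs (10, 12).
Under simultaneous play:
Country A's best replies: Free→T2; Moderate→T1; High→T0.
Country B's best replies: T0→Moderate; T1→Moderate; T2→High; T3→Moderate.
Only (T1, Moderate) has each player best-responding; Nash payoffs (8, 10).
Country B earns 12 sequentially versus 10 at the Nash outcome: better off.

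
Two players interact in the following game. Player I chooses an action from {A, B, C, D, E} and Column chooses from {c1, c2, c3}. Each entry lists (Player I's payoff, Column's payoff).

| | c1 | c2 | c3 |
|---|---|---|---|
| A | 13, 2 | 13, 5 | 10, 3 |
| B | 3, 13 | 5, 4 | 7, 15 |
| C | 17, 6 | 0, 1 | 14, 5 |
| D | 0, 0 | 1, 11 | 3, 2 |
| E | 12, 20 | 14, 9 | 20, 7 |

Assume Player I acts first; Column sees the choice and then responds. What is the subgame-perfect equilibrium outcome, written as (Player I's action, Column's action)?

(C, c1)

Work backward from Column's decision.
- A: Column compares 2, 5, 3 and picks c2; Player I would get 13.
- B: Column compares 13, 4, 15 and picks c3; Player I would get 7.
- C: Column compares 6, 1, 5 and picks c1; Player I would get 17.
- D: Column compares 0, 11, 2 and picks c2; Player I would get 1.
- E: Column compares 20, 9, 7 and picks c1; Player I would get 12.
Player I's induced payoffs are 13, 7, 17, 1, 12, so Player I commits to C. Subgame-perfect outcome: (C, c1) with payoffs (17, 6).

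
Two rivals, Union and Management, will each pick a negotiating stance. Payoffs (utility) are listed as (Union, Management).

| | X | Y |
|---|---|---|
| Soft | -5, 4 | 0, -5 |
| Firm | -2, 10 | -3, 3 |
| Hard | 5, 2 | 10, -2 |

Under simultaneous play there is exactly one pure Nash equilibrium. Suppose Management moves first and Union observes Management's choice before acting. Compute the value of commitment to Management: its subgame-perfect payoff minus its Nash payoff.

0

Union best-responds to each possible Management move:
- X → Union plays Hard (best of -5, -2, 5); Management gets 2.
- Y → Union plays Hard (best of 0, -3, 10); Management gets -2.
Management's induced payoffs are 2, -2, so Management commits to X. Subgame-perfect outcome: (Hard, X) with payoffs (5, 2).
Under simultaneous play:
Union's best replies: X→Hard; Y→Hard.
Management's best replies: Soft→X; Firm→X; Hard→X.
The unique mutual best reply is (Hard, X), giving (5, 2).
Management's commitment gain: 2 − 2 = 0.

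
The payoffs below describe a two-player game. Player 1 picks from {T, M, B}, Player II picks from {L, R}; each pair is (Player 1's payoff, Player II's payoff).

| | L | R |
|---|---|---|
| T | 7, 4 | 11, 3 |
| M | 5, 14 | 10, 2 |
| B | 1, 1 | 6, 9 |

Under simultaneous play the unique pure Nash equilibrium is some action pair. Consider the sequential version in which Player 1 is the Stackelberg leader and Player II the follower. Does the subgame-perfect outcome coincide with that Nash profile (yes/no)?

Player II best-responds to each possible Player 1 move:
- T → Player II plays L (best of 4, 3); Player 1 gets 7.
- M → Player II plays L (best of 14, 2); Player 1 gets 5.
- B → Player II plays R (best of 1, 9); Player 1 gets 6.
Maximizing over 7, 5, 6, Player 1 chooses T. Subgame-perfect outcome: (T, L) with payoffs (7, 4).
Under simultaneous play:
Player 1's best replies: L→T; R→T.
Player II's best replies: T→L; M→L; B→R.
The unique mutual best reply is (T, L), giving (7, 4).
Sequential outcome (T, L) coincides with the Nash profile (T, L).

yes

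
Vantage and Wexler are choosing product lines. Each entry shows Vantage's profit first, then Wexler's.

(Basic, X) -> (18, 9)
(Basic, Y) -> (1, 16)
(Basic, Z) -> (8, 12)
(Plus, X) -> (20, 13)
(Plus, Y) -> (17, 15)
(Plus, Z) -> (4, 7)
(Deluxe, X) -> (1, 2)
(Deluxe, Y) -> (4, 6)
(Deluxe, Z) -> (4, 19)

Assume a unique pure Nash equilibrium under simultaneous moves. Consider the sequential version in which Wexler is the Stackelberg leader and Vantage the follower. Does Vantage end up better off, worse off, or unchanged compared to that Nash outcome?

unchanged

Solve by backward induction (Wexler leads).
- X: BR = Plus, leader payoff 13.
- Y: BR = Plus, leader payoff 15.
- Z: BR = Basic, leader payoff 12.
Among 13, 15, 12, the best is 15 at Y. Subgame-perfect outcome: (Plus, Y) with payoffs (17, 15).
Now find the simultaneous Nash equilibrium.
Vantage's best replies: X→Plus; Y→Plus; Z→Basic.
Wexler's best replies: Basic→Y; Plus→Y; Deluxe→Z.
The unique mutual best reply is (Plus, Y), giving (17, 15).
Vantage earns 17 sequentially versus 17 at the Nash outcome: unchanged.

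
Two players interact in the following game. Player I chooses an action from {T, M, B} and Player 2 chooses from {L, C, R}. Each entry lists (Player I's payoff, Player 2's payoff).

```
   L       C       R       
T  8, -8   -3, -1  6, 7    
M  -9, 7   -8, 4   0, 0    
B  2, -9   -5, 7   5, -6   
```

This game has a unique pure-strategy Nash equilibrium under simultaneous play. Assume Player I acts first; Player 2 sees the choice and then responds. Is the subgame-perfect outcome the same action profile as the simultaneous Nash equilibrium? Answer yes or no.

yes

Work backward from Player 2's decision.
- T → Player 2 plays R (best of -8, -1, 7); Player I gets 6.
- M → Player 2 plays L (best of 7, 4, 0); Player I gets -9.
- B → Player 2 plays C (best of -9, 7, -6); Player I gets -5.
Among 6, -9, -5, the best is 6 at T. Subgame-perfect outcome: (T, R) with payoffs (6, 7).
For the simultaneous game, intersect best replies.
Player I's best replies: L→T; C→T; R→T.
Player 2's best replies: T→R; M→L; B→C.
Only (T, R) has each player best-responding; Nash payoffs (6, 7).
Sequential outcome (T, R) coincides with the Nash profile (T, R).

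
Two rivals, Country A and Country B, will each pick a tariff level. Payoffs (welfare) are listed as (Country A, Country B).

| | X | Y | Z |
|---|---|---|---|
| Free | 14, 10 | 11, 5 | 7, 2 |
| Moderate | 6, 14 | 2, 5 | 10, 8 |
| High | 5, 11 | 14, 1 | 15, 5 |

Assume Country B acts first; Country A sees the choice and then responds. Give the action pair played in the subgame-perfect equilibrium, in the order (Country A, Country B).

Solve by backward induction (Country B leads).
- X: Country A compares 14, 6, 5 and picks Free; Country B would get 10.
- Y: Country A compares 11, 2, 14 and picks High; Country B would get 1.
- Z: Country A compares 7, 10, 15 and picks High; Country B would get 5.
Country B's induced payoffs are 10, 1, 5, so Country B commits to X. Subgame-perfect outcome: (Free, X) with payoffs (14, 10).

(Free, X)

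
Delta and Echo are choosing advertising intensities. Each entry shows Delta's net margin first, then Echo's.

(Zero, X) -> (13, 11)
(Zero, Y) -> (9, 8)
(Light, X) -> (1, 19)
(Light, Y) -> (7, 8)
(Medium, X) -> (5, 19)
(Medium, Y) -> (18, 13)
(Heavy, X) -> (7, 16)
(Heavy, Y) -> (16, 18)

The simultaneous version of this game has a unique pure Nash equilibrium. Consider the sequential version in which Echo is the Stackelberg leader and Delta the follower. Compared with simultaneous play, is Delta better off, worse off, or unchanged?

better off

Work backward from Delta's decision.
- X: BR = Zero, leader payoff 11.
- Y: BR = Medium, leader payoff 13.
Maximizing over 11, 13, Echo chooses Y. Subgame-perfect outcome: (Medium, Y) with payoffs (18, 13).
Now find the simultaneous Nash equilibrium.
Delta's best replies: X→Zero; Y→Medium.
Echo's best replies: Zero→X; Light→X; Medium→X; Heavy→Y.
The unique mutual best reply is (Zero, X), giving (13, 11).
Delta earns 18 sequentially versus 13 at the Nash outcome: better off.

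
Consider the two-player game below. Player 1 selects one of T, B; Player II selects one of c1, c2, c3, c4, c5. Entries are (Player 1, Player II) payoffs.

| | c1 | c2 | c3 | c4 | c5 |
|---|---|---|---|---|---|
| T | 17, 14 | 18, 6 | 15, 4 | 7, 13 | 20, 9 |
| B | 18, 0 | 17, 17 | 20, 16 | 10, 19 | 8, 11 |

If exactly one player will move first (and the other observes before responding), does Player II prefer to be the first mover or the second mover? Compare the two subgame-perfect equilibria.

first

If Player 1 leads: Player II's best replies are T→c1, B→c4; Player 1's induced payoffs 17, 10; outcome (T, c1), payoffs (17, 14).
If Player II leads: Player 1's best replies are c1→B, c2→T, c3→B, c4→B, c5→T; Player II's induced payoffs 0, 6, 16, 19, 9; outcome (B, c4), payoffs (10, 19).
Player II gets 19 moving first and 14 moving second, so Player II prefers to move first.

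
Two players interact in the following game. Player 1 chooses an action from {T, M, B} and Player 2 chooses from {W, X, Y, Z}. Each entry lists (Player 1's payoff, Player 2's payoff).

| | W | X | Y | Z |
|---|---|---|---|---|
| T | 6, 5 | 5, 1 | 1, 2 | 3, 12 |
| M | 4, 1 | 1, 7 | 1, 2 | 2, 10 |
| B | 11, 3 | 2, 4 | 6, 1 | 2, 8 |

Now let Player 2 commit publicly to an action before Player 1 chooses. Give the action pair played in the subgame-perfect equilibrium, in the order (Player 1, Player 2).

Work backward from Player 1's decision.
- W: Player 1 compares 6, 4, 11 and picks B; Player 2 would get 3.
- X: Player 1 compares 5, 1, 2 and picks T; Player 2 would get 1.
- Y: Player 1 compares 1, 1, 6 and picks B; Player 2 would get 1.
- Z: Player 1 compares 3, 2, 2 and picks T; Player 2 would get 12.
Maximizing over 3, 1, 1, 12, Player 2 chooses Z. Subgame-perfect outcome: (T, Z) with payoffs (3, 12).

(T, Z)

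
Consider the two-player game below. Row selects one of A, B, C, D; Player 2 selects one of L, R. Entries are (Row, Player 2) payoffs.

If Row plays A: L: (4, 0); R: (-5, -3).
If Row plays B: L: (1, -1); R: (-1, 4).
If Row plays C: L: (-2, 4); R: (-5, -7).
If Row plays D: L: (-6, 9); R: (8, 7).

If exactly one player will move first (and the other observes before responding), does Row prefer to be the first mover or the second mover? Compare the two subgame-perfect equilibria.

second

If Row leads: Player 2's best replies are A→L, B→R, C→L, D→L; Row's induced payoffs 4, -1, -2, -6; outcome (A, L), payoffs (4, 0).
If Player 2 leads: Row's best replies are L→A, R→D; Player 2's induced payoffs 0, 7; outcome (D, R), payoffs (8, 7).
Row gets 4 moving first and 8 moving second, so Row prefers to move second.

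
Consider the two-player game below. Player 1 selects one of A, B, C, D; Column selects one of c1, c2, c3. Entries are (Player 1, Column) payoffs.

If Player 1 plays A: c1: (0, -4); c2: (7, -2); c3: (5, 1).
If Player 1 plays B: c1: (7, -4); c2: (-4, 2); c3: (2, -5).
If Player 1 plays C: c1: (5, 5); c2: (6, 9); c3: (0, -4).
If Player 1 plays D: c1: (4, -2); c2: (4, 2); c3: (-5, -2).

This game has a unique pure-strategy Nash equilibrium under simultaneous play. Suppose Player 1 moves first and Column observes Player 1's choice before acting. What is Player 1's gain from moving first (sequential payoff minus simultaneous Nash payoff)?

1

Backward induction with Player 1 moving first.
- A → Column plays c3 (best of -4, -2, 1); Player 1 gets 5.
- B → Column plays c2 (best of -4, 2, -5); Player 1 gets -4.
- C → Column plays c2 (best of 5, 9, -4); Player 1 gets 6.
- D → Column plays c2 (best of -2, 2, -2); Player 1 gets 4.
Maximizing over 5, -4, 6, 4, Player 1 chooses C. Subgame-perfect outcome: (C, c2) with payoffs (6, 9).
Under simultaneous play:
Player 1's best replies: c1→B; c2→A; c3→A.
Column's best replies: A→c3; B→c2; C→c2; D→c2.
The unique mutual best reply is (A, c3), giving (5, 1).
Player 1's commitment gain: 6 − 5 = 1.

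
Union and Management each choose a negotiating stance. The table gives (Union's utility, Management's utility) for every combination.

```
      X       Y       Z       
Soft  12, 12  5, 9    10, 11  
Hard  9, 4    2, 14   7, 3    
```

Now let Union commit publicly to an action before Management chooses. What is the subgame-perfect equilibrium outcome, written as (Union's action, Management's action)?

Management best-responds to each possible Union move:
- Soft → Management plays X (best of 12, 9, 11); Union gets 12.
- Hard → Management plays Y (best of 4, 14, 3); Union gets 2.
Maximizing over 12, 2, Union chooses Soft. Subgame-perfect outcome: (Soft, X) with payoffs (12, 12).

(Soft, X)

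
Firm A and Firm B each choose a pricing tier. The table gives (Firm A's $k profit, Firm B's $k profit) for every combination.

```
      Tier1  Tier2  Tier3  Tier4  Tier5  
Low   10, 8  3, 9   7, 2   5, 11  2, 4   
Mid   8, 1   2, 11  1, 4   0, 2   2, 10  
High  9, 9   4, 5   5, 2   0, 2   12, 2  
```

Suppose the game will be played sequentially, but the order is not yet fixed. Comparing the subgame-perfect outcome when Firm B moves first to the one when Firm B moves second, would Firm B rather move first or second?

first

If Firm A leads: Firm B's best replies are Low→Tier4, Mid→Tier2, High→Tier1; Firm A's induced payoffs 5, 2, 9; outcome (High, Tier1), payoffs (9, 9).
If Firm B leads: Firm A's best replies are Tier1→Low, Tier2→High, Tier3→Low, Tier4→Low, Tier5→High; Firm B's induced payoffs 8, 5, 2, 11, 2; outcome (Low, Tier4), payoffs (5, 11).
Firm B gets 11 moving first and 9 moving second, so Firm B prefers to move first.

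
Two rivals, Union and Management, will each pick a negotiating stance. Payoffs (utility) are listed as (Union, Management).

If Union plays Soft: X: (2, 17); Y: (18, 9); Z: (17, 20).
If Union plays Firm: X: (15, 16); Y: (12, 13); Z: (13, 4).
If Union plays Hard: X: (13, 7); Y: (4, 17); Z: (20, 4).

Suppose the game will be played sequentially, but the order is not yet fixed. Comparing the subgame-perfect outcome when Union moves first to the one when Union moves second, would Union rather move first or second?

first

If Union leads: Management's best replies are Soft→Z, Firm→X, Hard→Y; Union's induced payoffs 17, 15, 4; outcome (Soft, Z), payoffs (17, 20).
If Management leads: Union's best replies are X→Firm, Y→Soft, Z→Hard; Management's induced payoffs 16, 9, 4; outcome (Firm, X), payoffs (15, 16).
Union gets 17 moving first and 15 moving second, so Union prefers to move first.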